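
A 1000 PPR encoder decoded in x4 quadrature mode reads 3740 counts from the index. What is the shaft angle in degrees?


angle = counts * 360 / (PPR*4) = 3740 * 360 / 4000 = 336.6000

336.6000 degrees


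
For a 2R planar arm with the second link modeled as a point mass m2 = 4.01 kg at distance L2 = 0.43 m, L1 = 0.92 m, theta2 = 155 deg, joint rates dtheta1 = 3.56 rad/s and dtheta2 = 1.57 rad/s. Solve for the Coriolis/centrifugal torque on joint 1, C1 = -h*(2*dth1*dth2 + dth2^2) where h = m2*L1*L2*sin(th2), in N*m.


h = m2*L1*L2*sin(th2) = 4.01*0.92*0.43*sin(155 deg) = 0.670423
C1 = -h*(2*3.56*1.57 + 1.57^2) = -0.670423*13.6433 = -9.1468

-9.1468 N*m


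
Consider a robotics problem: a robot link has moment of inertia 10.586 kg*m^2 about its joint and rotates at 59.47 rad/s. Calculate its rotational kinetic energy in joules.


KE = (1/2)*I*omega^2 = 0.5*10.586*59.47^2 = 18719.6520

18719.6520 J


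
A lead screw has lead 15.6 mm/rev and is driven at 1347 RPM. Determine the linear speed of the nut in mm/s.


v = lead * (RPM/60) = 15.6*1347/60 = 350.2200

350.2200 mm/s


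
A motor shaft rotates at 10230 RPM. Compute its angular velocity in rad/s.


omega = 10230 * 2*pi/60 = 1071.2831

1071.2831 rad/s


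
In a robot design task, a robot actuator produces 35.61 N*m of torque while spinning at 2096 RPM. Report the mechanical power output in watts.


omega = 2096 * 2*pi/60 = 219.492607 rad/s
P = tau * omega = 35.61 * 219.492607 = 7816.1317

7816.1317 W


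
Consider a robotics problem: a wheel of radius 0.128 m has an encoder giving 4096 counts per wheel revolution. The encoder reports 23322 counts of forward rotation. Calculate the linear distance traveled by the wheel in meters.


revs = 23322/4096 = 5.693848
d = revs * 2*pi*r = 5.693848 * 2*pi*0.128 = 4.5793

4.5793 m


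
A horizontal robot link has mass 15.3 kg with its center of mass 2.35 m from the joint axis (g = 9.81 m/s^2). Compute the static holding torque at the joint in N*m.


tau = m*g*L = 15.3 * 9.81 * 2.35 = 352.7186

352.7186 N*m


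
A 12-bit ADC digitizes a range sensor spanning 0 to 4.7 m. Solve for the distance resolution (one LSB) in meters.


res = range / 2^n = 4.7/2^12 = 4.7/4096 = 0.0011

0.0011 m


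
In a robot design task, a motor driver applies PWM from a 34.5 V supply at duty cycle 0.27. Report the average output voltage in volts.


V_avg = V_supply * D = 34.5*0.27 = 9.3150

9.3150 V


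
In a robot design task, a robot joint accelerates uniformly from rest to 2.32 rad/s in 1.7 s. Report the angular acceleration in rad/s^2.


alpha = delta_omega / t = 2.32 / 1.7 = 1.3647

1.3647 rad/s^2


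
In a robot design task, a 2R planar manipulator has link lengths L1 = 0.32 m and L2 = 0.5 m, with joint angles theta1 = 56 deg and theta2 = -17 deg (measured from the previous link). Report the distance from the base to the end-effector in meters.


x = L1*cos(th1) + L2*cos(th1+th2) = 0.567515
y = L1*sin(th1) + L2*sin(th1+th2) = 0.579952
d = sqrt(x^2 + y^2) = sqrt(0.322073 + 0.336344) = 0.8114

0.8114 m


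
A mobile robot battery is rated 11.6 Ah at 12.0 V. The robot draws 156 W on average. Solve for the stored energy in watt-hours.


E = capacity * V = 11.6*12.0 = 139.2000

139.2000 Wh


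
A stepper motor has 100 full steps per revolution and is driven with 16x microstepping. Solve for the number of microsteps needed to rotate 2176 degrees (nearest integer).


step_size = 360/(100*16) = 360/1600 = 0.225000 deg
n = 2176/(360/1600) = 2176*1600/360 = 9671.1111 -> 9671

9671 steps


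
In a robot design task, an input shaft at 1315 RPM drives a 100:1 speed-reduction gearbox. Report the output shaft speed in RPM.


omega_out = omega_in / N = 1315 / 100 = 13.1500

13.1500 RPM


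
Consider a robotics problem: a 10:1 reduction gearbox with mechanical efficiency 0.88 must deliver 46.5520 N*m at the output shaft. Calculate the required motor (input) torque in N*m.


tau_in = tau_out / (N * eta) = 46.5520 / (10 * 0.88) = 5.2900

5.2900 N*m


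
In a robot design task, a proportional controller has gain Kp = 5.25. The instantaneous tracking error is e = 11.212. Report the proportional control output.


u_P = Kp * e = 5.25 * 11.212 = 58.8630

58.8630


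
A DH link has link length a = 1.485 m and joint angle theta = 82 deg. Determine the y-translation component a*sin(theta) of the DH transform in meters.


a*sin(theta) = 1.485*sin(82 deg) = 1.4705

1.4705 m


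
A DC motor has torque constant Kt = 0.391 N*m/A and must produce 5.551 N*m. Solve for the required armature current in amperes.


I = tau / Kt = 5.551/0.391 = 14.1969

14.1969 A


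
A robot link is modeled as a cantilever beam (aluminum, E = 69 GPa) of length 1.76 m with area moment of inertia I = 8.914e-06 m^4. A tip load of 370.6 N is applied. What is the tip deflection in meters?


delta = F*L^3/(3*E*I) = 370.6*1.76^3/(3*6.900e+10*8.914e-06)
      = 2020.4281856/1845198 = 0.0011

0.0011 m


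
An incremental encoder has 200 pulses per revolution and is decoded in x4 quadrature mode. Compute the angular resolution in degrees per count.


resolution = 360 / (PPR * 4) = 360 / 800 = 0.4500

0.4500 degrees


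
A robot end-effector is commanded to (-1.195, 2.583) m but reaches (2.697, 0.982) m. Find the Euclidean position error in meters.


dx = 2.697 - (-1.195) = 3.8920, dy = 0.982 - (2.583) = -1.6010
err = sqrt(15.147664 + 2.563201) = 4.2084

4.2084 m


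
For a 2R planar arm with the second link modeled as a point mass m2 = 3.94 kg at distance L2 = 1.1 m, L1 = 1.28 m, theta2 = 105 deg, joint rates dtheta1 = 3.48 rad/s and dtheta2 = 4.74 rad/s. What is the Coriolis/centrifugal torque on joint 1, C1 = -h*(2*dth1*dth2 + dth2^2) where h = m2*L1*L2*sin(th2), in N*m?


h = m2*L1*L2*sin(th2) = 3.94*1.28*1.1*sin(105 deg) = 5.358493
C1 = -h*(2*3.48*4.74 + 4.74^2) = -5.358493*55.4580 = -297.1713

-297.1713 N*m


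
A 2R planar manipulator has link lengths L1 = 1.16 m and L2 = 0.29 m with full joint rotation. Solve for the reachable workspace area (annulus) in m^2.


r_max = L1 + L2 = 1.4500, r_min = |L1 - L2| = 0.8700
A = pi*(r_max^2 - r_min^2) = pi*(2.1025 - 0.7569) = 4.2273

4.2273 m^2


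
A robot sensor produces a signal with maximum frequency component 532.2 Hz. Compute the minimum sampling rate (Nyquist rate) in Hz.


f_s,min = 2*f_max = 2*532.2 = 1064.4000

1064.4000 Hz


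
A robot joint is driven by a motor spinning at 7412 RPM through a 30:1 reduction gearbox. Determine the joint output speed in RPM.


omega_joint = omega_motor / N = 7412 / 30 = 247.0667

247.0667 RPM


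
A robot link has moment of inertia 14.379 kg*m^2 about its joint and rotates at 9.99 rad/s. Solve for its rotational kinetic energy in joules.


KE = (1/2)*I*omega^2 = 0.5*14.379*9.99^2 = 717.5128

717.5128 J


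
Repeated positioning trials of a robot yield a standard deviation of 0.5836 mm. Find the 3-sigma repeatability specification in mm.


repeatability = 3*sigma = 3*0.5836 = 1.7508

1.7508 mm


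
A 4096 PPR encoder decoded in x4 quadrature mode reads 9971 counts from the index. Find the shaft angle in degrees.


angle = counts * 360 / (PPR*4) = 9971 * 360 / 16384 = 219.0894

219.0894 degrees


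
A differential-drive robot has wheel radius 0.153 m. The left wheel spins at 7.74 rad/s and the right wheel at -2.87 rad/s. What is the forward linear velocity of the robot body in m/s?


v = r*(wR + wL)/2 = 0.153*(-2.87 + 7.74)/2 = 0.3726

0.3726 m/s


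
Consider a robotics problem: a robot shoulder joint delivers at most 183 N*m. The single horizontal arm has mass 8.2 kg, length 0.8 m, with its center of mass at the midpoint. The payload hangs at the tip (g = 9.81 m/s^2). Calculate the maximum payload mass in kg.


tau_arm = m_arm*g*(L/2) = 8.2*9.81*0.8/2 = 32.1768 N*m
tau_payload = tau_max - tau_arm = 183 - 32.1768 = 150.8232
m_payload = tau_payload / (g*L) = 150.8232 / (9.81*0.8) = 19.2180

19.2180 kg


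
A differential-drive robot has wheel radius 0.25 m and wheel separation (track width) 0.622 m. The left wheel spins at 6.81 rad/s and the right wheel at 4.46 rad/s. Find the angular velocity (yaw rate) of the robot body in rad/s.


omega = r*(wR - wL)/L = 0.25*(4.46 - (6.81))/0.622 = -0.9445

-0.9445 rad/s


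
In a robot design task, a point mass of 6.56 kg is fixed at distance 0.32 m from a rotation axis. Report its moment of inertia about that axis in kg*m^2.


I = m*r^2 = 6.56*0.32^2 = 0.6717

0.6717 kg*m^2


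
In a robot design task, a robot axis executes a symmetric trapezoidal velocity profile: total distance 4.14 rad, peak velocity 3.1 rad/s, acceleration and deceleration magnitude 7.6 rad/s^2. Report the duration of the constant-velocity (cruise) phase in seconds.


t_acc = v/a = 0.407895 s, d_acc = v^2/(2a) = 0.632237 rad each
d_cruise = 4.14 - 2*0.632237 = 2.875526 rad
t_cruise = d_cruise/v = 2.875526/3.1 = 0.9276

0.9276 s


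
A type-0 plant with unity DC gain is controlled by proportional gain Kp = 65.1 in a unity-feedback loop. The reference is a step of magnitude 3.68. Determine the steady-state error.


e_ss = R/(1 + Kp) = 3.68/(1 + 65.1) = 3.68/66.1000 = 0.0557

0.0557


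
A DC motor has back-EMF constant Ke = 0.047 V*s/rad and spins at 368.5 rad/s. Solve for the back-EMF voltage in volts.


V_emf = Ke * omega = 0.047*368.5 = 17.3195

17.3195 V


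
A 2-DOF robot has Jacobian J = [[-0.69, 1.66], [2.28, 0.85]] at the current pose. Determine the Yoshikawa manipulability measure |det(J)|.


det(J) = -0.69*0.85 - (1.66)*(2.28) = -4.3713
|det(J)| = 4.3713

4.3713


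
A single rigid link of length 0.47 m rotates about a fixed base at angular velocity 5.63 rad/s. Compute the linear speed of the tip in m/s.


v = L*omega = 0.47 * 5.63 = 2.6461

2.6461 m/s


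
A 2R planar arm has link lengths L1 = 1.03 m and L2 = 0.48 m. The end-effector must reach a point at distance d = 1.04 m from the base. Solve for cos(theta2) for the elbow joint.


cos(th2) = (d^2 - L1^2 - L2^2)/(2*L1*L2) = (1.04^2 - 1.03^2 - 0.48^2)/(2*1.03*0.48) = -0.2121

-0.2121


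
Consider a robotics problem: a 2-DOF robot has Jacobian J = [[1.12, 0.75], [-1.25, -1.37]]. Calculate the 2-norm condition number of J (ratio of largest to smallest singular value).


JJ^T eigenvalues: trace(JJ^T) = 5.2563, det(JJ^T) = det(J)^2 = 0.35628961
s_max^2 = (5.2563 + sqrt(26.20353125))/2 = 5.18761924
s_min^2 = (5.2563 - sqrt(26.20353125))/2 = 0.06868076
kappa = s_max/s_min = sqrt(5.18761924/0.06868076) = 8.6909

8.6909


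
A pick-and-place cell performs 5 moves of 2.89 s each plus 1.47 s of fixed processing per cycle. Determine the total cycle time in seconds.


T = 5*2.89 + 1.47 = 15.9200

15.9200 s


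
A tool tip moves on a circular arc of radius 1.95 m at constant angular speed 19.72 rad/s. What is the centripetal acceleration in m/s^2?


a_c = omega^2 * r = 19.72^2 * 1.95 = 758.3129

758.3129 m/s^2


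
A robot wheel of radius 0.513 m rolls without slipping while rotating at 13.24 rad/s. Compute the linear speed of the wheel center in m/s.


v = omega * r = 13.24 * 0.513 = 6.7921

6.7921 m/s


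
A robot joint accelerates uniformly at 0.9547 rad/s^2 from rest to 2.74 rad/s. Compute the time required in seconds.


t = delta_omega / alpha = 2.74 / 0.9547 = 2.8700

2.8700 s


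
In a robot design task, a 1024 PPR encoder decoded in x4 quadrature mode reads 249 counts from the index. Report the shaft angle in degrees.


angle = counts * 360 / (PPR*4) = 249 * 360 / 4096 = 21.8848

21.8848 degrees


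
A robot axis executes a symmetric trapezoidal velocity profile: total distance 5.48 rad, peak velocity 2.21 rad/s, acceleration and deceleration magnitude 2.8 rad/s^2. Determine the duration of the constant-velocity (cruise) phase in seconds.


t_acc = v/a = 0.789286 s, d_acc = v^2/(2a) = 0.872161 rad each
d_cruise = 5.48 - 2*0.872161 = 3.735678 rad
t_cruise = d_cruise/v = 3.735678/2.21 = 1.6904

1.6904 s


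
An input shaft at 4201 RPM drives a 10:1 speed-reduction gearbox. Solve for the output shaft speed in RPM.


omega_out = omega_in / N = 4201 / 10 = 420.1000

420.1000 RPM


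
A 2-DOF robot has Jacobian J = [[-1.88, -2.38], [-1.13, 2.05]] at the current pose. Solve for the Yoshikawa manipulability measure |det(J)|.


det(J) = -1.88*2.05 - (-2.38)*(-1.13) = -6.5434
|det(J)| = 6.5434

6.5434


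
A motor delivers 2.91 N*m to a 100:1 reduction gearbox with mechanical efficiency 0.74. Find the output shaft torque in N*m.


tau_out = tau_in * N * eta = 2.91 * 100 * 0.74 = 215.3400

215.3400 N*m


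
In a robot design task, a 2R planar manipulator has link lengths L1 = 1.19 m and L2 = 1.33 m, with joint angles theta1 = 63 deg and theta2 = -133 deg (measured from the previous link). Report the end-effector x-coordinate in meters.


x = L1*cos(th1) + L2*cos(th1+th2) = 1.19*cos(63 deg) + 1.33*cos(-70 deg) = 0.9951

0.9951 m


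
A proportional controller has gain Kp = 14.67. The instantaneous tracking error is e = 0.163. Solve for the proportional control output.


u_P = Kp * e = 14.67 * 0.163 = 2.3912

2.3912


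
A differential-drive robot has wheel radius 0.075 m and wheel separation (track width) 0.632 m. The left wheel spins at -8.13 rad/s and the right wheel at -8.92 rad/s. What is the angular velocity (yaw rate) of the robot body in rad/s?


omega = r*(wR - wL)/L = 0.075*(-8.92 - (-8.13))/0.632 = -0.0937

-0.0937 rad/s


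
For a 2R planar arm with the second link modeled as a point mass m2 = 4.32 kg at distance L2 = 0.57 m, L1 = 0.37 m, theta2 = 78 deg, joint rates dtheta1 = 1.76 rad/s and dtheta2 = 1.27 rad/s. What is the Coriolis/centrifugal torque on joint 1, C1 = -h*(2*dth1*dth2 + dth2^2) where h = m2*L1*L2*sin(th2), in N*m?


h = m2*L1*L2*sin(th2) = 4.32*0.37*0.57*sin(78 deg) = 0.891179
C1 = -h*(2*1.76*1.27 + 1.27^2) = -0.891179*6.0833 = -5.4213

-5.4213 N*m


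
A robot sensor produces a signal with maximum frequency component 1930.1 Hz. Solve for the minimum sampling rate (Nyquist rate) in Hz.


f_s,min = 2*f_max = 2*1930.1 = 3860.2000

3860.2000 Hz


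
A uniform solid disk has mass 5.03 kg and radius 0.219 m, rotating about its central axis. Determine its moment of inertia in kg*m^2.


I = (1/2)*m*R^2 = 0.5*5.03*0.219^2 = 0.1206

0.1206 kg*m^2


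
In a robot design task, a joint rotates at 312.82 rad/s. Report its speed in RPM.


RPM = 312.82 * 60/(2*pi) = 2987.2110

2987.2110 RPM


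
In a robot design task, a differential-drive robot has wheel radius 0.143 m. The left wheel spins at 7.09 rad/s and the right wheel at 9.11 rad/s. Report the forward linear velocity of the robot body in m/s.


v = r*(wR + wL)/2 = 0.143*(9.11 + 7.09)/2 = 1.1583

1.1583 m/s


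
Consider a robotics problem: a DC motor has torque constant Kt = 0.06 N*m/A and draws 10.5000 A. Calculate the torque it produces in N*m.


tau = Kt * I = 0.06*10.5000 = 0.6300

0.6300 N*m


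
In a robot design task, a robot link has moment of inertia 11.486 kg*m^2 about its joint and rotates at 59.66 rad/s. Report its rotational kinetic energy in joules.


KE = (1/2)*I*omega^2 = 0.5*11.486*59.66^2 = 20441.1495

20441.1495 J


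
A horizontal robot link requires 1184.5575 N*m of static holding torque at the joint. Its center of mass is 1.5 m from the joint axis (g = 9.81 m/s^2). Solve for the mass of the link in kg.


m = tau / (g*L) = 1184.5575 / (9.81 * 1.5) = 80.5000

80.5000 kg


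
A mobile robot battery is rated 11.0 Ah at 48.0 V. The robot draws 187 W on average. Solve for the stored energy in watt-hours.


E = capacity * V = 11.0*48.0 = 528.0000

528.0000 Wh


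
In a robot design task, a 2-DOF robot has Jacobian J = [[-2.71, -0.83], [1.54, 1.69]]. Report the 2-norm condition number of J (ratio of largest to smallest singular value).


JJ^T eigenvalues: trace(JJ^T) = 13.2607, det(JJ^T) = det(J)^2 = 10.90122289
s_max^2 = (13.2607 + sqrt(132.24127293))/2 = 12.38016028
s_min^2 = (13.2607 - sqrt(132.24127293))/2 = 0.88053972
kappa = s_max/s_min = sqrt(12.38016028/0.88053972) = 3.7496

3.7496


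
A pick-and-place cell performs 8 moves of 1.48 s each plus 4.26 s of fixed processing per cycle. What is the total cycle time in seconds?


T = 8*1.48 + 4.26 = 16.1000

16.1000 s


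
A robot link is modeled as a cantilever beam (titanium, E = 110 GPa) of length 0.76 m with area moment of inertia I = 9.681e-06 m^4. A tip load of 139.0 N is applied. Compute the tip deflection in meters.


delta = F*L^3/(3*E*I) = 139.0*0.76^3/(3*1.100e+11*9.681e-06)
      = 61.017664/3194730 = 1.9099e-05

1.9099e-05 m


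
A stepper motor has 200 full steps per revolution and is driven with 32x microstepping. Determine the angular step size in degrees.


step = 360/(200*32) = 360/6400 = 0.0563

0.0563 degrees


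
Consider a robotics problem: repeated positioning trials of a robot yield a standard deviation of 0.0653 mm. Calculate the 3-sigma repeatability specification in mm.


repeatability = 3*sigma = 3*0.0653 = 0.1959

0.1959 mm


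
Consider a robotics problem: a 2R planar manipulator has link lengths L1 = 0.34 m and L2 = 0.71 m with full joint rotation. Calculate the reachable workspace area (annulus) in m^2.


r_max = L1 + L2 = 1.0500, r_min = |L1 - L2| = 0.3700
A = pi*(r_max^2 - r_min^2) = pi*(1.1025 - 0.1369) = 3.0335

3.0335 m^2


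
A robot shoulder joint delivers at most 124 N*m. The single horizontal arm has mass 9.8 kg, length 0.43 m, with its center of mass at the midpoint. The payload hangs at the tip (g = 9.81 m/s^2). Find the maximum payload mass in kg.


tau_arm = m_arm*g*(L/2) = 9.8*9.81*0.43/2 = 20.6697 N*m
tau_payload = tau_max - tau_arm = 124 - 20.6697 = 103.3303
m_payload = tau_payload / (g*L) = 103.3303 / (9.81*0.43) = 24.4957

24.4957 kg


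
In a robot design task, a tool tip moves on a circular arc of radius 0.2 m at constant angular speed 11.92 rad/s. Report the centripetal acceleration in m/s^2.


a_c = omega^2 * r = 11.92^2 * 0.2 = 28.4173

28.4173 m/s^2


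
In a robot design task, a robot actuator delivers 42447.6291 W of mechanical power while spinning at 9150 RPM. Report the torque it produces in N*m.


omega = 9150 * 2*pi/60 = 958.185759 rad/s
tau = P / omega = 42447.6291 / 958.185759 = 44.3000

44.3000 N*m


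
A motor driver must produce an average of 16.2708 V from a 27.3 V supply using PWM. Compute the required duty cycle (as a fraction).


D = V_avg/V_supply = 16.2708/27.3 = 0.5960

0.5960


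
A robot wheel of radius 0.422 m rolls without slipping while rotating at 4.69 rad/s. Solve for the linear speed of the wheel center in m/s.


v = omega * r = 4.69 * 0.422 = 1.9792

1.9792 m/s


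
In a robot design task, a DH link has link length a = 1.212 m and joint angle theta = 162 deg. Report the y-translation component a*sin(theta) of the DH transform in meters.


a*sin(theta) = 1.212*sin(162 deg) = 0.3745

0.3745 m


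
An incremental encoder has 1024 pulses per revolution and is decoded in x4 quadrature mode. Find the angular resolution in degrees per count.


resolution = 360 / (PPR * 4) = 360 / 4096 = 0.0879

0.0879 degrees


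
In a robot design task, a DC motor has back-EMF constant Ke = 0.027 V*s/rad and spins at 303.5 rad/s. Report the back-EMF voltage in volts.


V_emf = Ke * omega = 0.027*303.5 = 8.1945

8.1945 V


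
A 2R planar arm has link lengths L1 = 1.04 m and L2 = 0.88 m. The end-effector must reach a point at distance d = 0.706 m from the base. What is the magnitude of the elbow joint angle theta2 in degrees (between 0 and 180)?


cos(th2) = (d^2 - L1^2 - L2^2)/(2*L1*L2) = (0.706^2 - 1.04^2 - 0.88^2)/(2*1.04*0.88) = -0.74167614
th2 = acos(-0.74167614) = 137.8744 deg

137.8744 degrees


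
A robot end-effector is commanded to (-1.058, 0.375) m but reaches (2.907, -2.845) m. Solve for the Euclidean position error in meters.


dx = 2.907 - (-1.058) = 3.9650, dy = -2.845 - (0.375) = -3.2200
err = sqrt(15.721225 + 10.368400) = 5.1078

5.1078 m


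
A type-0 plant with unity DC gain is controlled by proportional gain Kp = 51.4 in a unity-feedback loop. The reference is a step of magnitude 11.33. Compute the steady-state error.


e_ss = R/(1 + Kp) = 11.33/(1 + 51.4) = 11.33/52.4000 = 0.2162

0.2162


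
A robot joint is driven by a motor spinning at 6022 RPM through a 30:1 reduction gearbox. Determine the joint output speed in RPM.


omega_joint = omega_motor / N = 6022 / 30 = 200.7333

200.7333 RPM


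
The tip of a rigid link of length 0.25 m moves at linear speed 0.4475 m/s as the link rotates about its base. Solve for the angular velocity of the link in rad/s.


omega = v / L = 0.4475 / 0.25 = 1.7900

1.7900 rad/s


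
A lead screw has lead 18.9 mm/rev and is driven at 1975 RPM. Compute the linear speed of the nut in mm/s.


v = lead * (RPM/60) = 18.9*1975/60 = 622.1250

622.1250 mm/s


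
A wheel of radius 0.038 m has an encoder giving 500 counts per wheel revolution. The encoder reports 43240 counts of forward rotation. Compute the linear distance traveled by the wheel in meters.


revs = 43240/500 = 86.480000
d = revs * 2*pi*r = 86.480000 * 2*pi*0.038 = 20.6481

20.6481 m


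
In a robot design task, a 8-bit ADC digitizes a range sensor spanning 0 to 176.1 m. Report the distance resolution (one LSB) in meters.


res = range / 2^n = 176.1/2^8 = 176.1/256 = 0.6879

0.6879 m


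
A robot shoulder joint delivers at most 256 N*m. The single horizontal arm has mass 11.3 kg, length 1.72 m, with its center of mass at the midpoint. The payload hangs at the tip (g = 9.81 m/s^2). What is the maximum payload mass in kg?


tau_arm = m_arm*g*(L/2) = 11.3*9.81*1.72/2 = 95.3336 N*m
tau_payload = tau_max - tau_arm = 256 - 95.3336 = 160.6664
m_payload = tau_payload / (g*L) = 160.6664 / (9.81*1.72) = 9.5220

9.5220 kg


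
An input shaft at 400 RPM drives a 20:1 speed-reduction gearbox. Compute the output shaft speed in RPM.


omega_out = omega_in / N = 400 / 20 = 20.0000

20.0000 RPM


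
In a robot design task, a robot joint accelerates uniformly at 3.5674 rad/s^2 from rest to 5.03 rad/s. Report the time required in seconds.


t = delta_omega / alpha = 5.03 / 3.5674 = 1.4100

1.4100 s


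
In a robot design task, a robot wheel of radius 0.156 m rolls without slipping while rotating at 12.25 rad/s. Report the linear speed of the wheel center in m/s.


v = omega * r = 12.25 * 0.156 = 1.9110

1.9110 m/s


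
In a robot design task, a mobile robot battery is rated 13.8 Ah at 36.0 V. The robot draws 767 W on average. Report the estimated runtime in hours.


E = 13.8*36.0 = 496.8000 Wh
t = E/P = 496.8000/767 = 0.6477

0.6477 hours


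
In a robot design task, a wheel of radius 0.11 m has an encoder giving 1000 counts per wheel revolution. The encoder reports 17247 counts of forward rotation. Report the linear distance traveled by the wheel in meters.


revs = 17247/1000 = 17.247000
d = revs * 2*pi*r = 17.247000 * 2*pi*0.11 = 11.9203

11.9203 m


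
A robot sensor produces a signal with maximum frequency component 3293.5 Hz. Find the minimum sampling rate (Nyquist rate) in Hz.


f_s,min = 2*f_max = 2*3293.5 = 6587.0000

6587.0000 Hz


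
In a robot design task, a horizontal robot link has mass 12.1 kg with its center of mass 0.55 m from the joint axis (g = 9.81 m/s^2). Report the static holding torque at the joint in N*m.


tau = m*g*L = 12.1 * 9.81 * 0.55 = 65.2856

65.2856 N*m


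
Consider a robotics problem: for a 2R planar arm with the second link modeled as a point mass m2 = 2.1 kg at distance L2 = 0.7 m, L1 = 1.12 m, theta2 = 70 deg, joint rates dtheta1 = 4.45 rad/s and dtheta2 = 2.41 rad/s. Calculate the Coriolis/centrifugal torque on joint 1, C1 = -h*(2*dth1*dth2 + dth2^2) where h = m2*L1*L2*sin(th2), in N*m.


h = m2*L1*L2*sin(th2) = 2.1*1.12*0.7*sin(70 deg) = 1.547110
C1 = -h*(2*4.45*2.41 + 2.41^2) = -1.547110*27.2571 = -42.1697

-42.1697 N*m


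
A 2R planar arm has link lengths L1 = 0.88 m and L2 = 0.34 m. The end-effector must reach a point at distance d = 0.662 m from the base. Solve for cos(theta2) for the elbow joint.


cos(th2) = (d^2 - L1^2 - L2^2)/(2*L1*L2) = (0.662^2 - 0.88^2 - 0.34^2)/(2*0.88*0.34) = -0.7549

-0.7549


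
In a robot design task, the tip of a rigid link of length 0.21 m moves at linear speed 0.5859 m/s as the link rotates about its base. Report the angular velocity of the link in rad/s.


omega = v / L = 0.5859 / 0.21 = 2.7900

2.7900 rad/s


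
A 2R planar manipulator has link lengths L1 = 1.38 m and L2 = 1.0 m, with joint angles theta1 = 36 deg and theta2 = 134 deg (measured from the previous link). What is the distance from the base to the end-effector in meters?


x = L1*cos(th1) + L2*cos(th1+th2) = 0.131636
y = L1*sin(th1) + L2*sin(th1+th2) = 0.984792
d = sqrt(x^2 + y^2) = sqrt(0.017328 + 0.969815) = 0.9936

0.9936 m


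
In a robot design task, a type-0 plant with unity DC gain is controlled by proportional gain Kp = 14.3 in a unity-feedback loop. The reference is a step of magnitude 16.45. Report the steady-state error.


e_ss = R/(1 + Kp) = 16.45/(1 + 14.3) = 16.45/15.3000 = 1.0752

1.0752


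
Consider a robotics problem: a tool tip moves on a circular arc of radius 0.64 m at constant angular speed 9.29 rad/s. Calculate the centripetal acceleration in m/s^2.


a_c = omega^2 * r = 9.29^2 * 0.64 = 55.2346

55.2346 m/s^2


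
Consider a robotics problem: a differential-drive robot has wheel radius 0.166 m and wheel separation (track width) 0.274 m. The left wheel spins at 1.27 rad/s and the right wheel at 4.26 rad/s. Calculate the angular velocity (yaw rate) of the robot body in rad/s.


omega = r*(wR - wL)/L = 0.166*(4.26 - (1.27))/0.274 = 1.8115

1.8115 rad/s


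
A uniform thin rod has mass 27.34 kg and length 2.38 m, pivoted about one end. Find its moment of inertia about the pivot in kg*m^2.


I = (1/3)*m*L^2 = (1/3)*27.34*2.38^2 = 51.6216

51.6216 kg*m^2


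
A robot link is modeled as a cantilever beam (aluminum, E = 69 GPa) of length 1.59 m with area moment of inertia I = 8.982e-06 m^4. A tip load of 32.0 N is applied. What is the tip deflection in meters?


delta = F*L^3/(3*E*I) = 32.0*1.59^3/(3*6.900e+10*8.982e-06)
      = 128.629728/1859274 = 6.9183e-05

6.9183e-05 m


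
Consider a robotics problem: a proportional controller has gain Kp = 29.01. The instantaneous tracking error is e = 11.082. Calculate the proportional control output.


u_P = Kp * e = 29.01 * 11.082 = 321.4888

321.4888


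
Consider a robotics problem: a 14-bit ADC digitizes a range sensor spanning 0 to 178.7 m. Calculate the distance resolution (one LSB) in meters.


res = range / 2^n = 178.7/2^14 = 178.7/16384 = 0.0109

0.0109 m


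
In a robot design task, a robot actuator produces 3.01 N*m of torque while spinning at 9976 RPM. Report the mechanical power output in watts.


omega = 9976 * 2*pi/60 = 1044.684277 rad/s
P = tau * omega = 3.01 * 1044.684277 = 3144.4997

3144.4997 W


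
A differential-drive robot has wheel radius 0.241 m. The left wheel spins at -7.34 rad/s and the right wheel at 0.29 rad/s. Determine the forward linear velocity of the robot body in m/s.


v = r*(wR + wL)/2 = 0.241*(0.29 + -7.34)/2 = -0.8495

-0.8495 m/s


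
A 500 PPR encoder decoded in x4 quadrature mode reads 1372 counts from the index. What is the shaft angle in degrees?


angle = counts * 360 / (PPR*4) = 1372 * 360 / 2000 = 246.9600

246.9600 degrees


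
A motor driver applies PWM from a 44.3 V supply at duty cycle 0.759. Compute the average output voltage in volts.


V_avg = V_supply * D = 44.3*0.759 = 33.6237

33.6237 V


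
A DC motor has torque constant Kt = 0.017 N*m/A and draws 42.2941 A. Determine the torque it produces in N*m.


tau = Kt * I = 0.017*42.2941 = 0.7190

0.7190 N*m


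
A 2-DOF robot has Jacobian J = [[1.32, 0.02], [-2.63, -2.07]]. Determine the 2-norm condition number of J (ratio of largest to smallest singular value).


JJ^T eigenvalues: trace(JJ^T) = 12.9446, det(JJ^T) = det(J)^2 = 7.18132804
s_max^2 = (12.9446 + sqrt(138.83735700))/2 = 12.36376325
s_min^2 = (12.9446 - sqrt(138.83735700))/2 = 0.58083675
kappa = s_max/s_min = sqrt(12.36376325/0.58083675) = 4.6137

4.6137


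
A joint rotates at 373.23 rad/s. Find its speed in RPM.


RPM = 373.23 * 60/(2*pi) = 3564.0840

3564.0840 RPM


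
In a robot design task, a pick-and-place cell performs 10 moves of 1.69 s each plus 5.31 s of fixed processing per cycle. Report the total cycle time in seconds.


T = 10*1.69 + 5.31 = 22.2100

22.2100 s


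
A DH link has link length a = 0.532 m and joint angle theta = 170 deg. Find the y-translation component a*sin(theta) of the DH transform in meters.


a*sin(theta) = 0.532*sin(170 deg) = 0.0924

0.0924 m


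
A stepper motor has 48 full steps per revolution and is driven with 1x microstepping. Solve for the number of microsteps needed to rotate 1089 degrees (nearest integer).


step_size = 360/(48*1) = 360/48 = 7.500000 deg
n = 1089/(360/48) = 1089*48/360 = 145.2000 -> 145

145 steps


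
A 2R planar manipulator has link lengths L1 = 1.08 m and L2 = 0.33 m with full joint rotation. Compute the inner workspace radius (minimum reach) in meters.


r_min = |L1 - L2| = |1.08 - 0.33| = 0.7500

0.7500 m


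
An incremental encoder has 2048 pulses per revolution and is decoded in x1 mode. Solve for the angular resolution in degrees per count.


resolution = 360 / (PPR * 1) = 360 / 2048 = 0.1758

0.1758 degrees


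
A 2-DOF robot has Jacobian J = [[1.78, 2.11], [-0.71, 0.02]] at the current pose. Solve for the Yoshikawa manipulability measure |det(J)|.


det(J) = 1.78*0.02 - (2.11)*(-0.71) = 1.5337
|det(J)| = 1.5337

1.5337


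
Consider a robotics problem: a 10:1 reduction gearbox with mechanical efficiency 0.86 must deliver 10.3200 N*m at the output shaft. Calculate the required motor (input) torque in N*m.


tau_in = tau_out / (N * eta) = 10.3200 / (10 * 0.86) = 1.2000

1.2000 N*m


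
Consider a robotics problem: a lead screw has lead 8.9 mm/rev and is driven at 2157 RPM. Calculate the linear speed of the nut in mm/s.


v = lead * (RPM/60) = 8.9*2157/60 = 319.9550

319.9550 mm/s


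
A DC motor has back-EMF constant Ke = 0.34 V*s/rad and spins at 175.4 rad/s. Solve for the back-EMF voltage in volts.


V_emf = Ke * omega = 0.34*175.4 = 59.6360

59.6360 V


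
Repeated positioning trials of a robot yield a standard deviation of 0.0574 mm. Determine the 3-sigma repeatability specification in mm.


repeatability = 3*sigma = 3*0.0574 = 0.1722

0.1722 mm


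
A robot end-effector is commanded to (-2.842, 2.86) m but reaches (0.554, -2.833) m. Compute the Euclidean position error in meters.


dx = 0.554 - (-2.842) = 3.3960, dy = -2.833 - (2.86) = -5.6930
err = sqrt(11.532816 + 32.410249) = 6.6290

6.6290 m


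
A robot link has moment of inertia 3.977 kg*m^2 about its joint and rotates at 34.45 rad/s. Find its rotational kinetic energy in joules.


KE = (1/2)*I*omega^2 = 0.5*3.977*34.45^2 = 2359.9568

2359.9568 J


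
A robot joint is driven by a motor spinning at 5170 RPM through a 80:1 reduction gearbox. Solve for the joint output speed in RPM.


omega_joint = omega_motor / N = 5170 / 80 = 64.6250

64.6250 RPM


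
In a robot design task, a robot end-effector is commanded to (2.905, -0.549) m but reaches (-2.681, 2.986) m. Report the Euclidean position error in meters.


dx = -2.681 - (2.905) = -5.5860, dy = 2.986 - (-0.549) = 3.5350
err = sqrt(31.203396 + 12.496225) = 6.6106

6.6106 m


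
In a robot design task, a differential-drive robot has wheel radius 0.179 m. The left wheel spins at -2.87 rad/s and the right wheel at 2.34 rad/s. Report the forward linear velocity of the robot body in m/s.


v = r*(wR + wL)/2 = 0.179*(2.34 + -2.87)/2 = -0.0474

-0.0474 m/s


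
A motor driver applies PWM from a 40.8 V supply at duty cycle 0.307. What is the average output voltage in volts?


V_avg = V_supply * D = 40.8*0.307 = 12.5256

12.5256 V


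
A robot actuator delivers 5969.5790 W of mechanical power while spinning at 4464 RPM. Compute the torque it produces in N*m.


omega = 4464 * 2*pi/60 = 467.468987 rad/s
tau = P / omega = 5969.5790 / 467.468987 = 12.7700

12.7700 N*m


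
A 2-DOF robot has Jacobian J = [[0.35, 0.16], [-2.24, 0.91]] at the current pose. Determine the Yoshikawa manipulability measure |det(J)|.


det(J) = 0.35*0.91 - (0.16)*(-2.24) = 0.6769
|det(J)| = 0.6769

0.6769


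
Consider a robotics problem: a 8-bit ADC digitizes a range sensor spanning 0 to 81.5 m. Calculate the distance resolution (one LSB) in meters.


res = range / 2^n = 81.5/2^8 = 81.5/256 = 0.3184

0.3184 m


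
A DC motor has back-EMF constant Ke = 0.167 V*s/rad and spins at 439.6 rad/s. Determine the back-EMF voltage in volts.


V_emf = Ke * omega = 0.167*439.6 = 73.4132

73.4132 V


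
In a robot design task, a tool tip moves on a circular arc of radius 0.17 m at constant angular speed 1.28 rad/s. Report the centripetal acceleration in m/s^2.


a_c = omega^2 * r = 1.28^2 * 0.17 = 0.2785

0.2785 m/s^2


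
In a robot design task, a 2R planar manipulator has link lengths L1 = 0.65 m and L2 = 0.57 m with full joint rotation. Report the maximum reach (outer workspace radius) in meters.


r_max = L1 + L2 = 0.65 + 0.57 = 1.2200

1.2200 m


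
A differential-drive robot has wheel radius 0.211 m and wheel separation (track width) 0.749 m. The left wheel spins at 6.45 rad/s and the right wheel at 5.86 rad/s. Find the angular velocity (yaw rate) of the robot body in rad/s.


omega = r*(wR - wL)/L = 0.211*(5.86 - (6.45))/0.749 = -0.1662

-0.1662 rad/s


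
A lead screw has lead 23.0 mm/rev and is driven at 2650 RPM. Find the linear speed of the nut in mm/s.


v = lead * (RPM/60) = 23.0*2650/60 = 1015.8333

1015.8333 mm/s


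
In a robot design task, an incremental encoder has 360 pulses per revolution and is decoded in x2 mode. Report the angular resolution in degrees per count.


resolution = 360 / (PPR * 2) = 360 / 720 = 0.5000

0.5000 degrees


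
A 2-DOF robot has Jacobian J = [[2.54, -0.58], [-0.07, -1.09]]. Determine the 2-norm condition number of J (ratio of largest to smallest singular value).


JJ^T eigenvalues: trace(JJ^T) = 7.9810, det(JJ^T) = det(J)^2 = 7.89160464
s_max^2 = (7.9810 + sqrt(32.12994244))/2 = 6.82466401
s_min^2 = (7.9810 - sqrt(32.12994244))/2 = 1.15633599
kappa = s_max/s_min = sqrt(6.82466401/1.15633599) = 2.4294

2.4294


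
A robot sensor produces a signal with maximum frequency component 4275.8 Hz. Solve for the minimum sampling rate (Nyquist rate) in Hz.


f_s,min = 2*f_max = 2*4275.8 = 8551.6000

8551.6000 Hz


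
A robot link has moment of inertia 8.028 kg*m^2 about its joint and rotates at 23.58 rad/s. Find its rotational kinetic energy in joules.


KE = (1/2)*I*omega^2 = 0.5*8.028*23.58^2 = 2231.8498

2231.8498 J


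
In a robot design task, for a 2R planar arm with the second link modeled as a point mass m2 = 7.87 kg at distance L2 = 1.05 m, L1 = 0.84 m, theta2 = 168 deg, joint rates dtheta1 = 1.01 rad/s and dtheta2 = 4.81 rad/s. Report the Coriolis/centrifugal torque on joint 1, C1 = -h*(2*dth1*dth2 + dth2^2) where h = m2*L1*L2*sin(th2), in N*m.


h = m2*L1*L2*sin(th2) = 7.87*0.84*1.05*sin(168 deg) = 1.443186
C1 = -h*(2*1.01*4.81 + 4.81^2) = -1.443186*32.8523 = -47.4120

-47.4120 N*m


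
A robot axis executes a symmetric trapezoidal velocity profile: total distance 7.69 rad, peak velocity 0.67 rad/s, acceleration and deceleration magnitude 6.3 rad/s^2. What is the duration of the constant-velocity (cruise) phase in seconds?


t_acc = v/a = 0.106349 s, d_acc = v^2/(2a) = 0.035627 rad each
d_cruise = 7.69 - 2*0.035627 = 7.618746 rad
t_cruise = d_cruise/v = 7.618746/0.67 = 11.3713

11.3713 s


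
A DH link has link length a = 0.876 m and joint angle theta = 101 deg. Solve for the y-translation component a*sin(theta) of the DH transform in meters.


a*sin(theta) = 0.876*sin(101 deg) = 0.8599

0.8599 m


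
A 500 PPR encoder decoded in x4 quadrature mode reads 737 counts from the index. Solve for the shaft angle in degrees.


angle = counts * 360 / (PPR*4) = 737 * 360 / 2000 = 132.6600

132.6600 degrees


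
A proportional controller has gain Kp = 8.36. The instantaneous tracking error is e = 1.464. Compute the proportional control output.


u_P = Kp * e = 8.36 * 1.464 = 12.2390

12.2390


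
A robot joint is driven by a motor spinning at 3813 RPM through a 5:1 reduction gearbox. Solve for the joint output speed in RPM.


omega_joint = omega_motor / N = 3813 / 5 = 762.6000

762.6000 RPM


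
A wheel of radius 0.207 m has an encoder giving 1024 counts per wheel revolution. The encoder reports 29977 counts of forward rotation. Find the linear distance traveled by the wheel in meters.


revs = 29977/1024 = 29.274414
d = revs * 2*pi*r = 29.274414 * 2*pi*0.207 = 38.0749

38.0749 m


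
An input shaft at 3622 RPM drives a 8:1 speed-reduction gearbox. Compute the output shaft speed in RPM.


omega_out = omega_in / N = 3622 / 8 = 452.7500

452.7500 RPM


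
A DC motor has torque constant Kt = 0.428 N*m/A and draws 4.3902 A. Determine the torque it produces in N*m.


tau = Kt * I = 0.428*4.3902 = 1.8790

1.8790 N*m


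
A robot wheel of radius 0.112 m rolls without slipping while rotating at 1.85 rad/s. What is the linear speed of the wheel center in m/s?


v = omega * r = 1.85 * 0.112 = 0.2072

0.2072 m/s


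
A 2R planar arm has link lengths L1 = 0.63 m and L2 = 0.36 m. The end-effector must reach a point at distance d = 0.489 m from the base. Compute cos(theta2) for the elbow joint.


cos(th2) = (d^2 - L1^2 - L2^2)/(2*L1*L2) = (0.489^2 - 0.63^2 - 0.36^2)/(2*0.63*0.36) = -0.6336

-0.6336


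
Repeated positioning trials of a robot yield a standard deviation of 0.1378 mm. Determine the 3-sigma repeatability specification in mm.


repeatability = 3*sigma = 3*0.1378 = 0.4134

0.4134 mm


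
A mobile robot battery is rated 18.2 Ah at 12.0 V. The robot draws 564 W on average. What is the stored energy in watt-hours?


E = capacity * V = 18.2*12.0 = 218.4000

218.4000 Wh


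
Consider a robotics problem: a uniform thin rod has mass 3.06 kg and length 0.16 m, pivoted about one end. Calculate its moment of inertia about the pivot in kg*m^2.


I = (1/3)*m*L^2 = (1/3)*3.06*0.16^2 = 0.0261

0.0261 kg*m^2


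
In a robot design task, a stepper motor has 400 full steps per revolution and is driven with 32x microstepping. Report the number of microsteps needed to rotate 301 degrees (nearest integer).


step_size = 360/(400*32) = 360/12800 = 0.028125 deg
n = 301/(360/12800) = 301*12800/360 = 10702.2222 -> 10702

10702 steps


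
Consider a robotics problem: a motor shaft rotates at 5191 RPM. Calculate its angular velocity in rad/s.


omega = 5191 * 2*pi/60 = 543.6002

543.6002 rad/s


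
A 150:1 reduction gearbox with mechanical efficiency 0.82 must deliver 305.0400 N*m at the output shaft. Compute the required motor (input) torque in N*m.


tau_in = tau_out / (N * eta) = 305.0400 / (150 * 0.82) = 2.4800

2.4800 N*m


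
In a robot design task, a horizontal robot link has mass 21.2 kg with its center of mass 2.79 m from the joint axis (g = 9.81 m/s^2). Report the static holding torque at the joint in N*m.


tau = m*g*L = 21.2 * 9.81 * 2.79 = 580.2419

580.2419 N*m


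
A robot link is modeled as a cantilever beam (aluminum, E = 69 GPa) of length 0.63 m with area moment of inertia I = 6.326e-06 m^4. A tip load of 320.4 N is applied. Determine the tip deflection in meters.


delta = F*L^3/(3*E*I) = 320.4*0.63^3/(3*6.900e+10*6.326e-06)
      = 80.1150588/1309482 = 6.1181e-05

6.1181e-05 m
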